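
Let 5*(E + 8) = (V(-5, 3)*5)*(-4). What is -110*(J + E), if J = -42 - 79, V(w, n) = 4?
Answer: 15950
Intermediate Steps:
E = -24 (E = -8 + ((4*5)*(-4))/5 = -8 + (20*(-4))/5 = -8 + (⅕)*(-80) = -8 - 16 = -24)
J = -121
-110*(J + E) = -110*(-121 - 24) = -110*(-145) = 15950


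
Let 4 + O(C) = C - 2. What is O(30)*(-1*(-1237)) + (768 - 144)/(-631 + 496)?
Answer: 1335752/45 ≈ 29683.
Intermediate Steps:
O(C) = -6 + C (O(C) = -4 + (C - 2) = -4 + (-2 + C) = -6 + C)
O(30)*(-1*(-1237)) + (768 - 144)/(-631 + 496) = (-6 + 30)*(-1*(-1237)) + (768 - 144)/(-631 + 496) = 24*1237 + 624/(-135) = 29688 + 624*(-1/135) = 29688 - 208/45 = 1335752/45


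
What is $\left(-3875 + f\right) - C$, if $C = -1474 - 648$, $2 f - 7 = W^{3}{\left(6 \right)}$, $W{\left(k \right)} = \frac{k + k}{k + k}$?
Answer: $-1749$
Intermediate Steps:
$W{\left(k \right)} = 1$ ($W{\left(k \right)} = \frac{2 k}{2 k} = 2 k \frac{1}{2 k} = 1$)
$f = 4$ ($f = \frac{7}{2} + \frac{1^{3}}{2} = \frac{7}{2} + \frac{1}{2} \cdot 1 = \frac{7}{2} + \frac{1}{2} = 4$)
$C = -2122$ ($C = -1474 - 648 = -2122$)
$\left(-3875 + f\right) - C = \left(-3875 + 4\right) - -2122 = -3871 + 2122 = -1749$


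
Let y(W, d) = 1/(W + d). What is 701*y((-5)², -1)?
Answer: 701/24 ≈ 29.208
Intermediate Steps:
701*y((-5)², -1) = 701/((-5)² - 1) = 701/(25 - 1) = 701/24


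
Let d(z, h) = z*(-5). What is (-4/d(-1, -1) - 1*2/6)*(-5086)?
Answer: 86462/15 ≈ 5764.1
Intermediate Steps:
d(z, h) = -5*z
(-4/d(-1, -1) - 1*2/6)*(-5086) = (-4/((-5*(-1))) - 1*2/6)*(-5086) = (-4/5 - 2*⅙)*(-5086) = (-4*⅕ - ⅓)*(-5086) = (-⅘ - ⅓)*(-5086) = -17/15*(-5086) = 86462/15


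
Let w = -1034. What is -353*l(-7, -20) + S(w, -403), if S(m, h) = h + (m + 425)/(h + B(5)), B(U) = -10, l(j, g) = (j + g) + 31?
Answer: -106998/59 ≈ -1813.5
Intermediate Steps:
l(j, g) = 31 + g + j (l(j, g) = (g + j) + 31 = 31 + g + j)
S(m, h) = h + (425 + m)/(-10 + h) (S(m, h) = h + (m + 425)/(h - 10) = h + (425 + m)/(-10 + h))
-353*l(-7, -20) + S(w, -403) = -353*(31 - 20 - 7) + (425 - 1034 + (-403)² - 10*(-403))/(-10 - 403) = -353*4 + (425 - 1034 + 162409 + 4030)/(-413) = -1412 - 1/413*165830 = -1412 - 23690/59 = -106998/59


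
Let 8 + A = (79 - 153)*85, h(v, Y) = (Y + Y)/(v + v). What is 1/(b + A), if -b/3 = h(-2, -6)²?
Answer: -1/6325 ≈ -0.00015810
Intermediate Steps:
h(v, Y) = Y/v (h(v, Y) = (2*Y)/((2*v)) = (2*Y)*(1/(2*v)) = Y/v)
A = -6298 (A = -8 + (79 - 153)*85 = -8 - 74*85 = -8 - 6290 = -6298)
b = -27 (b = -3*(-6/(-2))² = -3*(-6*(-½))² = -3*3² = -3*9 = -27)
1/(b + A) = 1/(-27 - 6298) = 1/(-6325) = -1/6325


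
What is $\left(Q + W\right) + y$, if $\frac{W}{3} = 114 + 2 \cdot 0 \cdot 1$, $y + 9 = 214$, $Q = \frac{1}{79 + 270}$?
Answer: $\frac{190904}{349} \approx 547.0$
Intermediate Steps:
$Q = \frac{1}{349} \approx 0.0028653$
$y = 205$ ($y = -9 + 214 = 205$)
$W = 342$ ($W = 3 \left(114 + 2 \cdot 0 \cdot 1\right) = 3 \left(114 + 0 \cdot 1\right) = 3 \left(114 + 0\right) = 3 \cdot 114 = 342$)
$\left(Q + W\right) + y = \left(\frac{1}{349} + 342\right) + 205 = \frac{119359}{349} + 205 = \frac{190904}{349}$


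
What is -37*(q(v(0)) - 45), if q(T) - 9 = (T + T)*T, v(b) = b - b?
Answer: 1332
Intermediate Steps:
v(b) = 0
q(T) = 9 + 2*T² (q(T) = 9 + (T + T)*T = 9 + (2*T)*T = 9 + 2*T²)
-37*(q(v(0)) - 45) = -37*((9 + 2*0²) - 45) = -37*((9 + 2*0) - 45) = -37*((9 + 0) - 45) = -37*(9 - 45) = -37*(-36) = 1332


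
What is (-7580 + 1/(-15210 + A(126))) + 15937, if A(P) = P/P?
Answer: 127101612/15209 ≈ 8357.0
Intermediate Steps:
A(P) = 1
(-7580 + 1/(-15210 + A(126))) + 15937 = (-7580 + 1/(-15210 + 1)) + 15937 = (-7580 + 1/(-15209)) + 15937 = (-7580 - 1/15209) + 15937 = -115284221/15209 + 15937 = 127101612/15209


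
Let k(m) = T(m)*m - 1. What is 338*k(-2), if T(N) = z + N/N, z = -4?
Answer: 1690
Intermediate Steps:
T(N) = -3 (T(N) = -4 + N/N = -4 + 1 = -3)
k(m) = -1 - 3*m (k(m) = -3*m - 1 = -1 - 3*m)
338*k(-2) = 338*(-1 - 3*(-2)) = 338*(-1 + 6) = 338*5 = 1690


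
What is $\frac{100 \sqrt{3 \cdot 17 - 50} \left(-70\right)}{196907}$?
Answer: $- \frac{7000}{196907} \approx -0.03555$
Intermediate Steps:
$\frac{100 \sqrt{3 \cdot 17 - 50} \left(-70\right)}{196907} = 100 \sqrt{51 - 50} \left(-70\right) \frac{1}{196907} = 100 \sqrt{1} \left(-70\right) \frac{1}{196907} = 100 \cdot 1 \left(-70\right) \frac{1}{196907} = 100 \left(-70\right) \frac{1}{196907} = \left(-7000\right) \frac{1}{196907} = - \frac{7000}{196907}$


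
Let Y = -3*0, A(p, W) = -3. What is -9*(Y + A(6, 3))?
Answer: 27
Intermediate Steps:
Y = 0
-9*(Y + A(6, 3)) = -9*(0 - 3) = -9*(-3) = 27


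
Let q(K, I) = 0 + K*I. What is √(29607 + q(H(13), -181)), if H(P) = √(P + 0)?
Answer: √(29607 - 181*√13) ≈ 170.16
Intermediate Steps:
H(P) = √P
q(K, I) = I*K (q(K, I) = 0 + I*K = I*K)
√(29607 + q(H(13), -181)) = √(29607 - 181*√13)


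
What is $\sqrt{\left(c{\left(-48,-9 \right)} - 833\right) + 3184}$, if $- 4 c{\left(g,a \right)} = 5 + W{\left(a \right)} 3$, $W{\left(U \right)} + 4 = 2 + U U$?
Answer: $\frac{3 \sqrt{1018}}{2} \approx 47.859$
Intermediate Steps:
$W{\left(U \right)} = -2 + U^{2}$ ($W{\left(U \right)} = -4 + \left(2 + U U\right) = -4 + \left(2 + U^{2}\right) = -2 + U^{2}$)
$c{\left(g,a \right)} = \frac{1}{4} - \frac{3 a^{2}}{4}$ ($c{\left(g,a \right)} = - \frac{5 + \left(-2 + a^{2}\right) 3}{4} = - \frac{5 + \left(-6 + 3 a^{2}\right)}{4} = - \frac{-1 + 3 a^{2}}{4} = \frac{1}{4} - \frac{3 a^{2}}{4}$)
$\sqrt{\left(c{\left(-48,-9 \right)} - 833\right) + 3184} = \sqrt{\left(\left(\frac{1}{4} - \frac{3 \left(-9\right)^{2}}{4}\right) - 833\right) + 3184} = \sqrt{\left(\left(\frac{1}{4} - \frac{243}{4}\right) - 833\right) + 3184} = \sqrt{\left(- \frac{121}{2} - 833\right) + 3184} = \sqrt{- \frac{1787}{2} + 3184} = \sqrt{\frac{4581}{2}} = \frac{3 \sqrt{1018}}{2}$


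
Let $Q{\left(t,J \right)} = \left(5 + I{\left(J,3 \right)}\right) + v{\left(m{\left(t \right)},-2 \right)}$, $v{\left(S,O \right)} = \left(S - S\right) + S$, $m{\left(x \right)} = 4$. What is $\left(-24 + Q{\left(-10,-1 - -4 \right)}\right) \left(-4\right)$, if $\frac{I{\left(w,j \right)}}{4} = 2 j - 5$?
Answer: $44$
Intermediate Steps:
$v{\left(S,O \right)} = S$ ($v{\left(S,O \right)} = 0 + S = S$)
$I{\left(w,j \right)} = -20 + 8 j$ ($I{\left(w,j \right)} = 4 \left(2 j - 5\right) = 4 \left(-5 + 2 j\right) = -20 + 8 j$)
$Q{\left(t,J \right)} = 13$ ($Q{\left(t,J \right)} = \left(5 + \left(-20 + 8 \cdot 3\right)\right) + 4 = \left(5 + \left(-20 + 24\right)\right) + 4 = \left(5 + 4\right) + 4 = 9 + 4 = 13$)
$\left(-24 + Q{\left(-10,-1 - -4 \right)}\right) \left(-4\right) = \left(-24 + 13\right) \left(-4\right) = \left(-11\right) \left(-4\right) = 44$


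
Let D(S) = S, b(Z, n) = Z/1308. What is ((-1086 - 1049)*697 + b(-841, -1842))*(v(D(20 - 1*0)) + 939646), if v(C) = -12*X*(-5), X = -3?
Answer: -914301980900033/654 ≈ -1.3980e+12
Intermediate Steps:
b(Z, n) = Z/1308 (b(Z, n) = Z*(1/1308) = Z/1308)
v(C) = -180 (v(C) = -12*(-3)*(-5) = 36*(-5) = -180)
((-1086 - 1049)*697 + b(-841, -1842))*(v(D(20 - 1*0)) + 939646) = ((-1086 - 1049)*697 + (1/1308)*(-841))*(-180 + 939646) = (-2135*697 - 841/1308)*939466 = (-1488095 - 841/1308)*939466 = -1946429101/1308*939466 = -914301980900033/654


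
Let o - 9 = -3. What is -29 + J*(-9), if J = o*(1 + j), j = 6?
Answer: -407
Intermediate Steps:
o = 6 (o = 9 - 3 = 6)
J = 42 (J = 6*(1 + 6) = 6*7 = 42)
-29 + J*(-9) = -29 + 42*(-9) = -29 - 378 = -407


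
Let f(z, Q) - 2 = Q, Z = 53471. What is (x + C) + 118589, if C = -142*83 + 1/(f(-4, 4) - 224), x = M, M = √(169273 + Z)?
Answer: 23283053/218 + 2*√55686 ≈ 1.0728e+5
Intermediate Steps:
f(z, Q) = 2 + Q
M = 2*√55686 (M = √(169273 + 53471) = √222744 = 2*√55686 ≈ 471.96)
x = 2*√55686 ≈ 471.96
C = -2569349/218 (C = -142*83 + 1/((2 + 4) - 224) = -11786 + 1/(6 - 224) = -11786 + 1/(-218) = -11786 - 1/218 = -2569349/218 ≈ -11786.)
(x + C) + 118589 = (2*√55686 - 2569349/218) + 118589 = (-2569349/218 + 2*√55686) + 118589 = 23283053/218 + 2*√55686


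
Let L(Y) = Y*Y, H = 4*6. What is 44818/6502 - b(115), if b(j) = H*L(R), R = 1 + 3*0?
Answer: -55615/3251 ≈ -17.107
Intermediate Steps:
H = 24
R = 1 (R = 1 + 0 = 1)
L(Y) = Y²
b(j) = 24 (b(j) = 24*1² = 24*1 = 24)
44818/6502 - b(115) = 44818/6502 - 1*24 = 44818*(1/6502) - 24 = 22409/3251 - 24 = -55615/3251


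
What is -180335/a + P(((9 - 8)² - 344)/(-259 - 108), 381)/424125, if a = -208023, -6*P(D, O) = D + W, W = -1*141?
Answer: 28071623750507/32379586039125 ≈ 0.86695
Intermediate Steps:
W = -141
P(D, O) = 47/2 - D/6 (P(D, O) = -(D - 141)/6 = -(-141 + D)/6 = 47/2 - D/6)
-180335/a + P(((9 - 8)² - 344)/(-259 - 108), 381)/424125 = -180335/(-208023) + (47/2 - ((9 - 8)² - 344)/(6*(-259 - 108)))/424125 = -180335*(-1/208023) + (47/2 - (1² - 344)/(6*(-367)))*(1/424125) = 180335/208023 + (47/2 - (1 - 344)*(-1)/(6*367))*(1/424125) = 180335/208023 + (47/2 - (-343)*(-1)/(6*367))*(1/424125) = 180335/208023 + (47/2 - ⅙*343/367)*(1/424125) = 180335/208023 + (47/2 - 343/2202)*(1/424125) = 180335/208023 + (25702/1101)*(1/424125) = 180335/208023 + 25702/466961625 = 28071623750507/32379586039125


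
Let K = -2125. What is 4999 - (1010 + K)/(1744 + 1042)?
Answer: 13928329/2786 ≈ 4999.4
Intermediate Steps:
4999 - (1010 + K)/(1744 + 1042) = 4999 - (1010 - 2125)/(1744 + 1042) = 4999 - (-1115)/2786 = 4999 - 1*(-1115/2786) = 4999 + 1115/2786 = 13928329/2786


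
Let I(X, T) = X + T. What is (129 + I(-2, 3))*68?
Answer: 8840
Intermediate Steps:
I(X, T) = T + X
(129 + I(-2, 3))*68 = (129 + (3 - 2))*68 = (129 + 1)*68 = 130*68 = 8840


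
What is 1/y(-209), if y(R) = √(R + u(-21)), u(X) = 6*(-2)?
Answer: -I*√221/221 ≈ -0.067267*I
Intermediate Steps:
u(X) = -12
y(R) = √(-12 + R) (y(R) = √(R - 12) = √(-12 + R))
1/y(-209) = 1/(√(-12 - 209)) = 1/(√(-221)) = 1/(I*√221) = -I*√221/221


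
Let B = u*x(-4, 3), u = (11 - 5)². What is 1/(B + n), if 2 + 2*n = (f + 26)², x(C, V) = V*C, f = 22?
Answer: 1/719 ≈ 0.0013908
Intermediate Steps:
x(C, V) = C*V
u = 36 (u = 6² = 36)
B = -432 (B = 36*(-4*3) = 36*(-12) = -432)
n = 1151 (n = -1 + (22 + 26)²/2 = -1 + (½)*48² = -1 + (½)*2304 = -1 + 1152 = 1151)
1/(B + n) = 1/(-432 + 1151) = 1/719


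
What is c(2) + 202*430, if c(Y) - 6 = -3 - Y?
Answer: 86861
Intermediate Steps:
c(Y) = 3 - Y (c(Y) = 6 + (-3 - Y) = 3 - Y)
c(2) + 202*430 = (3 - 1*2) + 202*430 = (3 - 2) + 86860 = 1 + 86860 = 86861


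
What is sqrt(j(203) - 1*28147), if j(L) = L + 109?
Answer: I*sqrt(27835) ≈ 166.84*I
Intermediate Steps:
j(L) = 109 + L
sqrt(j(203) - 1*28147) = sqrt((109 + 203) - 1*28147) = sqrt(312 - 28147) = sqrt(-27835) = I*sqrt(27835)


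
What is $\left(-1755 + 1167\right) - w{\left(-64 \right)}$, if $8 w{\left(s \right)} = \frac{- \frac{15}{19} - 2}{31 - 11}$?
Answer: $- \frac{1787467}{3040} \approx -587.98$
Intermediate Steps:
$w{\left(s \right)} = - \frac{53}{3040}$ ($w{\left(s \right)} = \frac{\left(- \frac{15}{19} - 2\right) \frac{1}{31 - 11}}{8} = \frac{\left(\left(-15\right) \frac{1}{19} - 2\right) \frac{1}{20}}{8} = \frac{\left(- \frac{15}{19} - 2\right) \frac{1}{20}}{8} = \frac{\left(- \frac{53}{19}\right) \frac{1}{20}}{8} = \frac{1}{8} \left(- \frac{53}{380}\right) = - \frac{53}{3040}$)
$\left(-1755 + 1167\right) - w{\left(-64 \right)} = \left(-1755 + 1167\right) - - \frac{53}{3040} = -588 + \frac{53}{3040} = - \frac{1787467}{3040}$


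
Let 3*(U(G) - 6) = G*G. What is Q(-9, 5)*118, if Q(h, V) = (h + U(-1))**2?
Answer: 7552/9 ≈ 839.11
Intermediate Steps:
U(G) = 6 + G**2/3 (U(G) = 6 + (G*G)/3 = 6 + G**2/3)
Q(h, V) = (19/3 + h)**2 (Q(h, V) = (h + (6 + (1/3)*(-1)**2))**2 = (h + (6 + (1/3)*1))**2 = (h + (6 + 1/3))**2 = (h + 19/3)**2 = (19/3 + h)**2)
Q(-9, 5)*118 = ((19 + 3*(-9))**2/9)*118 = ((19 - 27)**2/9)*118 = ((1/9)*(-8)**2)*118 = ((1/9)*64)*118 = (64/9)*118 = 7552/9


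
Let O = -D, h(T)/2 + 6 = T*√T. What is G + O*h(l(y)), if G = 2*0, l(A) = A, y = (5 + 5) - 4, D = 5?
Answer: 60 - 60*√6 ≈ -86.969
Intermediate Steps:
y = 6 (y = 10 - 4 = 6)
h(T) = -12 + 2*T^(3/2) (h(T) = -12 + 2*(T*√T) = -12 + 2*T^(3/2))
O = -5 (O = -1*5 = -5)
G = 0
G + O*h(l(y)) = 0 - 5*(-12 + 2*6^(3/2)) = 0 - 5*(-12 + 2*(6*√6)) = 0 - 5*(-12 + 12*√6) = 0 + (60 - 60*√6) = 60 - 60*√6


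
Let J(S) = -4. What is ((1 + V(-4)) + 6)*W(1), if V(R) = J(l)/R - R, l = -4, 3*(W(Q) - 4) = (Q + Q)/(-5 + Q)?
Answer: 46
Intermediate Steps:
W(Q) = 4 + 2*Q/(3*(-5 + Q)) (W(Q) = 4 + ((Q + Q)/(-5 + Q))/3 = 4 + ((2*Q)/(-5 + Q))/3 = 4 + (2*Q/(-5 + Q))/3 = 4 + 2*Q/(3*(-5 + Q)))
V(R) = -R - 4/R (V(R) = -4/R - R = -R - 4/R)
((1 + V(-4)) + 6)*W(1) = ((1 + (-1*(-4) - 4/(-4))) + 6)*(2*(-30 + 7*1)/(3*(-5 + 1))) = ((1 + (4 - 4*(-¼))) + 6)*((⅔)*(-30 + 7)/(-4)) = ((1 + (4 + 1)) + 6)*((⅔)*(-¼)*(-23)) = ((1 + 5) + 6)*(23/6) = (6 + 6)*(23/6) = 12*(23/6) = 46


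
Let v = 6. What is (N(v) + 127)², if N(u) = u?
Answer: 17689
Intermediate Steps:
(N(v) + 127)² = (6 + 127)² = 133² = 17689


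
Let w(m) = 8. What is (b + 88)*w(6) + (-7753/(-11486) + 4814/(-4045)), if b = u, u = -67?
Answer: 7781493441/46460870 ≈ 167.48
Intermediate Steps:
b = -67
(b + 88)*w(6) + (-7753/(-11486) + 4814/(-4045)) = (-67 + 88)*8 + (-7753/(-11486) + 4814/(-4045)) = 21*8 + (-7753*(-1/11486) + 4814*(-1/4045)) = 168 + (7753/11486 - 4814/4045) = 168 - 23932719/46460870 = 7781493441/46460870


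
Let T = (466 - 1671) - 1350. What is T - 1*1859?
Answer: -4414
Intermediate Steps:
T = -2555 (T = -1205 - 1350 = -2555)
T - 1*1859 = -2555 - 1*1859 = -2555 - 1859 = -4414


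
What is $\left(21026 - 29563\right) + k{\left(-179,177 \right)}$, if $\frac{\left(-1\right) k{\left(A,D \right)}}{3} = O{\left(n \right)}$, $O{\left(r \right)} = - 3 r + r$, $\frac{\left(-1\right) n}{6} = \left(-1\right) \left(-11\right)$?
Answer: $-8933$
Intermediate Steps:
$n = -66$ ($n = - 6 \left(\left(-1\right) \left(-11\right)\right) = \left(-6\right) 11 = -66$)
$O{\left(r \right)} = - 2 r$
$k{\left(A,D \right)} = -396$ ($k{\left(A,D \right)} = - 3 \left(\left(-2\right) \left(-66\right)\right) = \left(-3\right) 132 = -396$)
$\left(21026 - 29563\right) + k{\left(-179,177 \right)} = \left(21026 - 29563\right) - 396 = -8537 - 396 = -8933$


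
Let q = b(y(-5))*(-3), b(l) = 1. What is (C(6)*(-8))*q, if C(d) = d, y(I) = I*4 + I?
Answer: 144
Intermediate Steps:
y(I) = 5*I (y(I) = 4*I + I = 5*I)
q = -3 (q = 1*(-3) = -3)
(C(6)*(-8))*q = (6*(-8))*(-3) = -48*(-3) = 144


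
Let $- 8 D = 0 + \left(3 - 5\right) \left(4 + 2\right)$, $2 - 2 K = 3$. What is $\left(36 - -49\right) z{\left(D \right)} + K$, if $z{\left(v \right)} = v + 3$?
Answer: $382$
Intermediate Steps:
$K = - \frac{1}{2}$ ($K = 1 - \frac{3}{2} = - \frac{1}{2} \approx -0.5$)
$D = \frac{3}{2}$ ($D = - \frac{0 + \left(3 - 5\right) \left(4 + 2\right)}{8} = - \frac{0 - 12}{8} = \left(- \frac{1}{8}\right) \left(-12\right) = \frac{3}{2} \approx 1.5$)
$z{\left(v \right)} = 3 + v$
$\left(36 - -49\right) z{\left(D \right)} + K = \left(36 - -49\right) \left(3 + \frac{3}{2}\right) - \frac{1}{2} = \left(36 + 49\right) \frac{9}{2} - \frac{1}{2} = 85 \cdot \frac{9}{2} - \frac{1}{2} = \frac{765}{2} - \frac{1}{2} = 382$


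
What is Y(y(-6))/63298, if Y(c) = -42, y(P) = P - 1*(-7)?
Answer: -21/31649 ≈ -0.00066353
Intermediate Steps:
y(P) = 7 + P (y(P) = P + 7 = 7 + P)
Y(y(-6))/63298 = -42/63298 = -42*1/63298 = -21/31649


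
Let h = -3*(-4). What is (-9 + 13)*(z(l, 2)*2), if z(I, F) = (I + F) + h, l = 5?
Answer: 152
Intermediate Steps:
h = 12
z(I, F) = 12 + F + I (z(I, F) = (I + F) + 12 = (F + I) + 12 = 12 + F + I)
(-9 + 13)*(z(l, 2)*2) = (-9 + 13)*((12 + 2 + 5)*2) = 4*(19*2) = 4*38 = 152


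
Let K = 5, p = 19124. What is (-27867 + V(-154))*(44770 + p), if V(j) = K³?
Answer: -1772547348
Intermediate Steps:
V(j) = 125 (V(j) = 5³ = 125)
(-27867 + V(-154))*(44770 + p) = (-27867 + 125)*(44770 + 19124) = -27742*63894 = -1772547348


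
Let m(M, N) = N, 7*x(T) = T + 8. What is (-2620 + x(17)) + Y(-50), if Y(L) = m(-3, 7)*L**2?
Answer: 104185/7 ≈ 14884.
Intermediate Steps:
x(T) = 8/7 + T/7 (x(T) = (T + 8)/7 = (8 + T)/7 = 8/7 + T/7)
Y(L) = 7*L**2
(-2620 + x(17)) + Y(-50) = (-2620 + (8/7 + (1/7)*17)) + 7*(-50)**2 = (-2620 + (8/7 + 17/7)) + 7*2500 = (-2620 + 25/7) + 17500 = -18315/7 + 17500 = 104185/7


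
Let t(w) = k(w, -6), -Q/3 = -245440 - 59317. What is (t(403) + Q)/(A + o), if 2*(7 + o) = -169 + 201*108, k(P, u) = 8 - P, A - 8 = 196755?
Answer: 1827752/415051 ≈ 4.4037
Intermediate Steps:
A = 196763 (A = 8 + 196755 = 196763)
Q = 914271 (Q = -3*(-245440 - 59317) = -3*(-304757) = 914271)
t(w) = 8 - w
o = 21525/2 (o = -7 + (-169 + 201*108)/2 = -7 + (-169 + 21708)/2 = -7 + (1/2)*21539 = -7 + 21539/2 = 21525/2 ≈ 10763.)
(t(403) + Q)/(A + o) = ((8 - 1*403) + 914271)/(196763 + 21525/2) = ((8 - 403) + 914271)/(415051/2) = (-395 + 914271)*(2/415051) = 913876*(2/415051) = 1827752/415051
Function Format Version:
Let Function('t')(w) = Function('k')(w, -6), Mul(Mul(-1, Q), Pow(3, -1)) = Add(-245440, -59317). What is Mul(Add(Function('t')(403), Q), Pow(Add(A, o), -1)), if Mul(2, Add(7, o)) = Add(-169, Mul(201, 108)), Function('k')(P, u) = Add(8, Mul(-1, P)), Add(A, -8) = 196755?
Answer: Rational(1827752, 415051) ≈ 4.4037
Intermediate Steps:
A = 196763 (A = Add(8, 196755) = 196763)
Q = 914271 (Q = Mul(-3, Add(-245440, -59317)) = Mul(-3, -304757) = 914271)
Function('t')(w) = Add(8, Mul(-1, w))
o = Rational(21525, 2) (o = Add(-7, Mul(Rational(1, 2), Add(-169, Mul(201, 108)))) = Add(-7, Mul(Rational(1, 2), Add(-169, 21708))) = Add(-7, Mul(Rational(1, 2), 21539)) = Add(-7, Rational(21539, 2)) = Rational(21525, 2) ≈ 10763.)
Mul(Add(Function('t')(403), Q), Pow(Add(A, o), -1)) = Mul(Add(Add(8, Mul(-1, 403)), 914271), Pow(Add(196763, Rational(21525, 2)), -1)) = Mul(Add(Add(8, -403), 914271), Pow(Rational(415051, 2), -1)) = Mul(Add(-395, 914271), Rational(2, 415051)) = Mul(913876, Rational(2, 415051)) = Rational(1827752, 415051)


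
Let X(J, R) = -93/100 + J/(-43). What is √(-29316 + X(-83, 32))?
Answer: I*√5420343457/430 ≈ 171.22*I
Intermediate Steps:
X(J, R) = -93/100 - J/43 (X(J, R) = -93*1/100 + J*(-1/43) = -93/100 - J/43)
√(-29316 + X(-83, 32)) = √(-29316 + (-93/100 - 1/43*(-83))) = √(-29316 + (-93/100 + 83/43)) = √(-29316 + 4301/4300) = √(-126054499/4300) = I*√5420343457/430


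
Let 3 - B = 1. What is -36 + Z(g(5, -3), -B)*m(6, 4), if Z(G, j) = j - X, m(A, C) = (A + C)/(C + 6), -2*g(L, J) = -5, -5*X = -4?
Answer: -194/5 ≈ -38.800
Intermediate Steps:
X = ⅘ (X = -⅕*(-4) = ⅘ ≈ 0.80000)
g(L, J) = 5/2 (g(L, J) = -½*(-5) = 5/2)
B = 2 (B = 3 - 1*1 = 3 - 1 = 2)
m(A, C) = (A + C)/(6 + C)
Z(G, j) = -⅘ + j (Z(G, j) = j - 1*⅘ = j - ⅘ = -⅘ + j)
-36 + Z(g(5, -3), -B)*m(6, 4) = -36 + (-⅘ - 1*2)*((6 + 4)/(6 + 4)) = -36 + (-⅘ - 2)*(10/10) = -36 - 7*10/25 = -36 - 14/5*1 = -36 - 14/5 = -194/5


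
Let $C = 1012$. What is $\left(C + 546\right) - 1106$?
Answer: $452$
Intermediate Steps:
$\left(C + 546\right) - 1106 = \left(1012 + 546\right) - 1106 = 1558 - 1106 = 452$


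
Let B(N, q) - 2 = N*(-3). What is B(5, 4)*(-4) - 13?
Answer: 39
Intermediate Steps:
B(N, q) = 2 - 3*N (B(N, q) = 2 + N*(-3) = 2 - 3*N)
B(5, 4)*(-4) - 13 = (2 - 3*5)*(-4) - 13 = (2 - 15)*(-4) - 13 = -13*(-4) - 13 = 52 - 13 = 39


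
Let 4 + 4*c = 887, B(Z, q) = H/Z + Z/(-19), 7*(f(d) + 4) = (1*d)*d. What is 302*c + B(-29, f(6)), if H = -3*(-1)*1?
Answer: 73468051/1102 ≈ 66668.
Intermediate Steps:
H = 3 (H = 3*1 = 3)
f(d) = -4 + d²/7 (f(d) = -4 + ((1*d)*d)/7 = -4 + (d*d)/7 = -4 + d²/7)
B(Z, q) = 3/Z - Z/19 (B(Z, q) = 3/Z + Z/(-19) = 3/Z + Z*(-1/19) = 3/Z - Z/19)
c = 883/4 (c = -1 + (¼)*887 = -1 + 887/4 = 883/4 ≈ 220.75)
302*c + B(-29, f(6)) = 302*(883/4) + (3/(-29) - 1/19*(-29)) = 133333/2 + (3*(-1/29) + 29/19) = 133333/2 + (-3/29 + 29/19) = 133333/2 + 784/551 = 73468051/1102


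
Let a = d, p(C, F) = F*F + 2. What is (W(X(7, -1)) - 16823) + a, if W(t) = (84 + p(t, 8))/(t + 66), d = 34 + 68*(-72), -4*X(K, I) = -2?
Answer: -2883805/133 ≈ -21683.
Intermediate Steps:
p(C, F) = 2 + F² (p(C, F) = F² + 2 = 2 + F²)
X(K, I) = ½ (X(K, I) = -¼*(-2) = ½)
d = -4862 (d = 34 - 4896 = -4862)
a = -4862
W(t) = 150/(66 + t) (W(t) = (84 + (2 + 8²))/(t + 66) = (84 + (2 + 64))/(66 + t) = (84 + 66)/(66 + t) = 150/(66 + t))
(W(X(7, -1)) - 16823) + a = (150/(66 + ½) - 16823) - 4862 = (150/(133/2) - 16823) - 4862 = (150*(2/133) - 16823) - 4862 = (300/133 - 16823) - 4862 = -2237159/133 - 4862 = -2883805/133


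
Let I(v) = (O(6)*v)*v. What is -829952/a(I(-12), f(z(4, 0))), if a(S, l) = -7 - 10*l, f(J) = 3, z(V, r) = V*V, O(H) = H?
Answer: 829952/37 ≈ 22431.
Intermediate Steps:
z(V, r) = V²
I(v) = 6*v² (I(v) = (6*v)*v = 6*v²)
-829952/a(I(-12), f(z(4, 0))) = -829952/(-7 - 10*3) = -829952/(-7 - 30) = -829952/(-37) = -829952*(-1/37) = 829952/37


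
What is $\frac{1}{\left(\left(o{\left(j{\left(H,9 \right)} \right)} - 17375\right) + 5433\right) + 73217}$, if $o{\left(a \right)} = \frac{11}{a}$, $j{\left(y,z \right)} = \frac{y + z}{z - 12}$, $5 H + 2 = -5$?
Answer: $\frac{38}{2328285} \approx 1.6321 \cdot 10^{-5}$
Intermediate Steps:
$H = - \frac{7}{5}$ ($H = - \frac{2}{5} + \frac{1}{5} \left(-5\right) = - \frac{2}{5} - 1 = - \frac{7}{5} \approx -1.4$)
$j{\left(y,z \right)} = \frac{y + z}{-12 + z}$
$\frac{1}{\left(\left(o{\left(j{\left(H,9 \right)} \right)} - 17375\right) + 5433\right) + 73217} = \frac{1}{\left(\left(\frac{11}{\frac{1}{-12 + 9} \left(- \frac{7}{5} + 9\right)} - 17375\right) + 5433\right) + 73217} = \frac{1}{\left(\left(\frac{11}{\frac{1}{-3} \cdot \frac{38}{5}} - 17375\right) + 5433\right) + 73217} = \frac{1}{\left(\left(\frac{11}{\left(- \frac{1}{3}\right) \frac{38}{5}} - 17375\right) + 5433\right) + 73217} = \frac{1}{\left(\left(\frac{11}{- \frac{38}{15}} - 17375\right) + 5433\right) + 73217} = \frac{1}{\left(\left(11 \left(- \frac{15}{38}\right) - 17375\right) + 5433\right) + 73217} = \frac{1}{\left(\left(- \frac{165}{38} - 17375\right) + 5433\right) + 73217} = \frac{1}{\left(- \frac{660415}{38} + 5433\right) + 73217} = \frac{1}{- \frac{453961}{38} + 73217} = \frac{1}{\frac{2328285}{38}} = \frac{38}{2328285}$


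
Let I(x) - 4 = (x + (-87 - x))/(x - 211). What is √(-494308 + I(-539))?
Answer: I*√1235759710/50 ≈ 703.07*I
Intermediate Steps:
I(x) = 4 - 87/(-211 + x) (I(x) = 4 + (x + (-87 - x))/(x - 211) = 4 - 87/(-211 + x))
√(-494308 + I(-539)) = √(-494308 + (-931 + 4*(-539))/(-211 - 539)) = √(-494308 + (-931 - 2156)/(-750)) = √(-494308 - 1/750*(-3087)) = √(-494308 + 1029/250) = √(-123575971/250) = I*√1235759710/50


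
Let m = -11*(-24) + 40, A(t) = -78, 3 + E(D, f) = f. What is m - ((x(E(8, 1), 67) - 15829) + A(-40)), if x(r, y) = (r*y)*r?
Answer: 15943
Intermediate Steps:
E(D, f) = -3 + f
x(r, y) = y*r²
m = 304 (m = 264 + 40 = 304)
m - ((x(E(8, 1), 67) - 15829) + A(-40)) = 304 - ((67*(-3 + 1)² - 15829) - 78) = 304 - ((67*(-2)² - 15829) - 78) = 304 - ((67*4 - 15829) - 78) = 304 - ((268 - 15829) - 78) = 304 - (-15561 - 78) = 304 - 1*(-15639) = 304 + 15639 = 15943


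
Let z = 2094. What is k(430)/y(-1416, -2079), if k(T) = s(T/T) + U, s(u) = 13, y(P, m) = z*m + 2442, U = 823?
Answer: -19/98886 ≈ -0.00019214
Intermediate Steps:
y(P, m) = 2442 + 2094*m (y(P, m) = 2094*m + 2442 = 2442 + 2094*m)
k(T) = 836 (k(T) = 13 + 823 = 836)
k(430)/y(-1416, -2079) = 836/(2442 + 2094*(-2079)) = 836/(2442 - 4353426) = 836/(-4350984) = 836*(-1/4350984) = -19/98886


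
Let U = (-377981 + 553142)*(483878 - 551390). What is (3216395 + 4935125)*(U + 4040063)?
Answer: -96362617929990880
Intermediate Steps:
U = -11825469432 (U = 175161*(-67512) = -11825469432)
(3216395 + 4935125)*(U + 4040063) = (3216395 + 4935125)*(-11825469432 + 4040063) = 8151520*(-11821429369) = -96362617929990880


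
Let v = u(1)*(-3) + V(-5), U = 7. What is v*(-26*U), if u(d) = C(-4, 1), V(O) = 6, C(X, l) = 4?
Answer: 1092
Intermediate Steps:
u(d) = 4
v = -6 (v = 4*(-3) + 6 = -12 + 6 = -6)
v*(-26*U) = -(-156)*7 = -6*(-182) = 1092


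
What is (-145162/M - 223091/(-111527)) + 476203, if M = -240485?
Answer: 12772106018572294/26820570595 ≈ 4.7621e+5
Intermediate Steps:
(-145162/M - 223091/(-111527)) + 476203 = (-145162/(-240485) - 223091/(-111527)) + 476203 = (-145162*(-1/240485) - 223091*(-1/111527)) + 476203 = (145162/240485 + 223091/111527) + 476203 = 69839521509/26820570595 + 476203 = 12772106018572294/26820570595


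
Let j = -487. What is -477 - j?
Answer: 10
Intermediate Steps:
-477 - j = -477 - 1*(-487) = -477 + 487 = 10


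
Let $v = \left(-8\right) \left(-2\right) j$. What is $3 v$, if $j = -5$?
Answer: $-240$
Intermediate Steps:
$v = -80$ ($v = \left(-8\right) \left(-2\right) \left(-5\right) = 16 \left(-5\right) = -80$)
$3 v = 3 \left(-80\right) = -240$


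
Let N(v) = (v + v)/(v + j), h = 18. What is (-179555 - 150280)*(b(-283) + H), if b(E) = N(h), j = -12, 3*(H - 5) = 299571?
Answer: -32939961780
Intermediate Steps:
H = 99862 (H = 5 + (⅓)*299571 = 5 + 99857 = 99862)
N(v) = 2*v/(-12 + v) (N(v) = (v + v)/(v - 12) = (2*v)/(-12 + v) = 2*v/(-12 + v))
b(E) = 6 (b(E) = 2*18/(-12 + 18) = 2*18/6 = 2*18*(⅙) = 6)
(-179555 - 150280)*(b(-283) + H) = (-179555 - 150280)*(6 + 99862) = -329835*99868 = -32939961780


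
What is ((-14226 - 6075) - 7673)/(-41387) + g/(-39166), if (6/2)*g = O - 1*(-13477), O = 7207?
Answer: 1215420172/2431444863 ≈ 0.49988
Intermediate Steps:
g = 20684/3 (g = (7207 - 1*(-13477))/3 = (7207 + 13477)/3 = (⅓)*20684 = 20684/3 ≈ 6894.7)
((-14226 - 6075) - 7673)/(-41387) + g/(-39166) = ((-14226 - 6075) - 7673)/(-41387) + (20684/3)/(-39166) = (-20301 - 7673)*(-1/41387) + (20684/3)*(-1/39166) = -27974*(-1/41387) - 10342/58749 = 27974/41387 - 10342/58749 = 1215420172/2431444863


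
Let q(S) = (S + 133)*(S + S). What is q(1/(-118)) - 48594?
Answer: -338327121/6962 ≈ -48596.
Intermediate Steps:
q(S) = 2*S*(133 + S) (q(S) = (133 + S)*(2*S) = 2*S*(133 + S))
q(1/(-118)) - 48594 = 2*(133 + 1/(-118))/(-118) - 48594 = 2*(-1/118)*(133 - 1/118) - 48594 = 2*(-1/118)*(15693/118) - 48594 = -15693/6962 - 48594 = -338327121/6962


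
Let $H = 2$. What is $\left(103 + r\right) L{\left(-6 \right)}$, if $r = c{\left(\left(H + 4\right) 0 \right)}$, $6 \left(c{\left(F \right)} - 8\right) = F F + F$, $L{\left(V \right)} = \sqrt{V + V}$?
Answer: $222 i \sqrt{3} \approx 384.52 i$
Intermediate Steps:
$L{\left(V \right)} = \sqrt{2} \sqrt{V}$ ($L{\left(V \right)} = \sqrt{2 V} = \sqrt{2} \sqrt{V}$)
$c{\left(F \right)} = 8 + \frac{F}{6} + \frac{F^{2}}{6}$ ($c{\left(F \right)} = 8 + \frac{F F + F}{6} = 8 + \frac{F^{2} + F}{6} = 8 + \frac{F + F^{2}}{6} = 8 + \left(\frac{F}{6} + \frac{F^{2}}{6}\right) = 8 + \frac{F}{6} + \frac{F^{2}}{6}$)
$r = 8$ ($r = 8 + \frac{\left(2 + 4\right) 0}{6} + \frac{\left(\left(2 + 4\right) 0\right)^{2}}{6} = 8 + \frac{6 \cdot 0}{6} + \frac{\left(6 \cdot 0\right)^{2}}{6} = 8 + \frac{1}{6} \cdot 0 + \frac{0^{2}}{6} = 8 + 0 + \frac{1}{6} \cdot 0 = 8 + 0 + 0 = 8$)
$\left(103 + r\right) L{\left(-6 \right)} = \left(103 + 8\right) \sqrt{2} \sqrt{-6} = 111 \sqrt{2} i \sqrt{6} = 111 \cdot 2 i \sqrt{3} = 222 i \sqrt{3}$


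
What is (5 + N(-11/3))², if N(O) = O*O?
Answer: 27556/81 ≈ 340.20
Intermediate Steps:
N(O) = O²
(5 + N(-11/3))² = (5 + (-11/3)²)² = (5 + 121/9)² = (166/9)² = 27556/81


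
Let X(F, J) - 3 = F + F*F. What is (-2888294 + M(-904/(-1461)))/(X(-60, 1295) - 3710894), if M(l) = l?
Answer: 4219796630/5416439811 ≈ 0.77907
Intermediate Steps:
X(F, J) = 3 + F + F² (X(F, J) = 3 + (F + F*F) = 3 + (F + F²) = 3 + F + F²)
(-2888294 + M(-904/(-1461)))/(X(-60, 1295) - 3710894) = (-2888294 - 904/(-1461))/((3 - 60 + (-60)²) - 3710894) = (-2888294 - 904*(-1/1461))/((3 - 60 + 3600) - 3710894) = (-2888294 + 904/1461)/(3543 - 3710894) = -4219796630/1461/(-3707351) = -4219796630/1461*(-1/3707351) = 4219796630/5416439811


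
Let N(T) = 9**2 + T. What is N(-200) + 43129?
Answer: 43010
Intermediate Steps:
N(T) = 81 + T
N(-200) + 43129 = (81 - 200) + 43129 = -119 + 43129 = 43010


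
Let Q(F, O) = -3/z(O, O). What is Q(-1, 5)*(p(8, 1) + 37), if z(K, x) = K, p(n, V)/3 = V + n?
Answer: -192/5 ≈ -38.400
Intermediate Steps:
p(n, V) = 3*V + 3*n (p(n, V) = 3*(V + n) = 3*V + 3*n)
Q(F, O) = -3/O
Q(-1, 5)*(p(8, 1) + 37) = (-3/5)*((3*1 + 3*8) + 37) = (-3*⅕)*((3 + 24) + 37) = -3*(27 + 37)/5 = -⅗*64 = -192/5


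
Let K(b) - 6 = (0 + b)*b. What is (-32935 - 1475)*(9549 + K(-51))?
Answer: -418287960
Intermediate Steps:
K(b) = 6 + b² (K(b) = 6 + (0 + b)*b = 6 + b*b = 6 + b²)
(-32935 - 1475)*(9549 + K(-51)) = (-32935 - 1475)*(9549 + (6 + (-51)²)) = -34410*(9549 + (6 + 2601)) = -34410*(9549 + 2607) = -34410*12156 = -418287960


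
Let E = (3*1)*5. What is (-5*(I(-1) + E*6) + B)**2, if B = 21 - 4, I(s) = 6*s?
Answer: 162409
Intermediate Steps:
B = 17
E = 15 (E = 3*5 = 15)
(-5*(I(-1) + E*6) + B)**2 = (-5*(6*(-1) + 15*6) + 17)**2 = (-5*(-6 + 90) + 17)**2 = (-5*84 + 17)**2 = (-420 + 17)**2 = (-403)**2 = 162409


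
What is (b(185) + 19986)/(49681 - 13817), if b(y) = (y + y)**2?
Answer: 78443/17932 ≈ 4.3745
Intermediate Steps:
b(y) = 4*y**2 (b(y) = (2*y)**2 = 4*y**2)
(b(185) + 19986)/(49681 - 13817) = (4*185**2 + 19986)/(49681 - 13817) = (4*34225 + 19986)/35864 = (136900 + 19986)*(1/35864) = 156886*(1/35864) = 78443/17932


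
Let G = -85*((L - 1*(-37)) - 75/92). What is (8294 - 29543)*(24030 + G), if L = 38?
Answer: -34649363115/92 ≈ -3.7662e+8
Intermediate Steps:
G = -580125/92 (G = -85*((38 - 1*(-37)) - 75/92) = -85*((38 + 37) - 75*1/92) = -85*(75 - 75/92) = -85*6825/92 = -580125/92 ≈ -6305.7)
(8294 - 29543)*(24030 + G) = (8294 - 29543)*(24030 - 580125/92) = -21249*1630635/92 = -34649363115/92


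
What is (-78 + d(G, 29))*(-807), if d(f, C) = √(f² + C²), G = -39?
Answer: 62946 - 807*√2362 ≈ 23725.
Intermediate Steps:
d(f, C) = √(C² + f²)
(-78 + d(G, 29))*(-807) = (-78 + √(29² + (-39)²))*(-807) = (-78 + √(841 + 1521))*(-807) = (-78 + √2362)*(-807) = 62946 - 807*√2362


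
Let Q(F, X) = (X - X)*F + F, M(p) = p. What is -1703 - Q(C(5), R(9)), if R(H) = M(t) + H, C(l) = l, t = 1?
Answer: -1708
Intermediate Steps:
R(H) = 1 + H
Q(F, X) = F (Q(F, X) = 0*F + F = 0 + F = F)
-1703 - Q(C(5), R(9)) = -1703 - 1*5 = -1703 - 5 = -1708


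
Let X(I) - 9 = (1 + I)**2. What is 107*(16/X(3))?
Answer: 1712/25 ≈ 68.480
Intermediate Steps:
X(I) = 9 + (1 + I)**2
107*(16/X(3)) = 107*(16/(9 + (1 + 3)**2)) = 107*(16/(9 + 4**2)) = 107*(16/(9 + 16)) = 107*(16/25) = 1712/25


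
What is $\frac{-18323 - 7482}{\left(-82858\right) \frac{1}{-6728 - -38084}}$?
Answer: $\frac{404570790}{41429} \approx 9765.4$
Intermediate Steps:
$\frac{-18323 - 7482}{\left(-82858\right) \frac{1}{-6728 - -38084}} = - \frac{25805}{\left(-82858\right) \frac{1}{-6728 + 38084}} = - \frac{25805}{\left(-82858\right) \frac{1}{31356}} = - \frac{25805}{- \frac{41429}{15678}} = \left(-25805\right) \left(- \frac{15678}{41429}\right) = \frac{404570790}{41429}$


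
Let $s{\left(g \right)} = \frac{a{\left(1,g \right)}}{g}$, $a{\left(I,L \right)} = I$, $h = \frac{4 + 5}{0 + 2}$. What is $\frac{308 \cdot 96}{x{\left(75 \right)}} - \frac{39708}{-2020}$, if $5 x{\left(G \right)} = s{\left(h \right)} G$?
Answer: $\frac{4489479}{505} \approx 8890.1$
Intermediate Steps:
$h = \frac{9}{2} \approx 4.5$
$s{\left(g \right)} = \frac{1}{g}$ ($s{\left(g \right)} = 1 \frac{1}{g} = \frac{1}{g}$)
$x{\left(G \right)} = \frac{2 G}{45}$ ($x{\left(G \right)} = \frac{\frac{1}{\frac{9}{2}} G}{5} = \frac{\frac{2}{9} G}{5} = \frac{2 G}{45}$)
$\frac{308 \cdot 96}{x{\left(75 \right)}} - \frac{39708}{-2020} = \frac{308 \cdot 96}{\frac{2}{45} \cdot 75} - \frac{39708}{-2020} = \frac{29568}{\frac{10}{3}} - - \frac{9927}{505} = 29568 \cdot \frac{3}{10} + \frac{9927}{505} = \frac{44352}{5} + \frac{9927}{505} = \frac{4489479}{505}$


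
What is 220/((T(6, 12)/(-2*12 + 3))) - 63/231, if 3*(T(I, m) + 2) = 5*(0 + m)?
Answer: -8479/33 ≈ -256.94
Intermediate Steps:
T(I, m) = -2 + 5*m/3 (T(I, m) = -2 + (5*(0 + m))/3 = -2 + (5*m)/3 = -2 + 5*m/3)
220/((T(6, 12)/(-2*12 + 3))) - 63/231 = 220/(((-2 + (5/3)*12)/(-2*12 + 3))) - 63/231 = 220/(((-2 + 20)/(-24 + 3))) - 63*1/231 = 220/((18/(-21))) - 3/11 = 220/((18*(-1/21))) - 3/11 = 220/(-6/7) - 3/11 = 220*(-7/6) - 3/11 = -770/3 - 3/11 = -8479/33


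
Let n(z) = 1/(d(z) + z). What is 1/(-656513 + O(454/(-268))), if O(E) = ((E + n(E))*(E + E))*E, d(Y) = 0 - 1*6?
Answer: -1240346612/814316660231253 ≈ -1.5232e-6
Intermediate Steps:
d(Y) = -6 (d(Y) = 0 - 6 = -6)
n(z) = 1/(-6 + z)
O(E) = 2*E²*(E + 1/(-6 + E)) (O(E) = ((E + 1/(-6 + E))*(E + E))*E = ((E + 1/(-6 + E))*(2*E))*E = (2*E*(E + 1/(-6 + E)))*E = 2*E²*(E + 1/(-6 + E)))
1/(-656513 + O(454/(-268))) = 1/(-656513 + 2*(454/(-268))²*(1 + (454/(-268))*(-6 + 454/(-268)))/(-6 + 454/(-268))) = 1/(-656513 + 2*(454*(-1/268))²*(1 + (454*(-1/268))*(-6 + 454*(-1/268)))/(-6 + 454*(-1/268))) = 1/(-656513 + 2*(-227/134)²*(1 - 227*(-6 - 227/134)/134)/(-6 - 227/134)) = 1/(-656513 + 2*(51529/17956)*(1 - 227/134*(-1031/134))/(-1031/134)) = 1/(-656513 + 2*(51529/17956)*(-134/1031)*(1 + 234037/17956)) = 1/(-656513 + 2*(51529/17956)*(-134/1031)*(251993/17956)) = 1/(-656513 - 12984947297/1240346612) = 1/(-814316660231253/1240346612) = -1240346612/814316660231253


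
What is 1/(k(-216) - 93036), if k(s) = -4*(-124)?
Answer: -1/92540 ≈ -1.0806e-5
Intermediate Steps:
k(s) = 496
1/(k(-216) - 93036) = 1/(496 - 93036) = 1/(-92540) = -1/92540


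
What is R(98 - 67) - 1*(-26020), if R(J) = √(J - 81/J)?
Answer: 26020 + 4*√1705/31 ≈ 26025.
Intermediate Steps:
R(98 - 67) - 1*(-26020) = √((98 - 67) - 81/(98 - 67)) - 1*(-26020) = √(31 - 81/31) + 26020 = √(880/31) + 26020 = 4*√1705/31 + 26020 = 26020 + 4*√1705/31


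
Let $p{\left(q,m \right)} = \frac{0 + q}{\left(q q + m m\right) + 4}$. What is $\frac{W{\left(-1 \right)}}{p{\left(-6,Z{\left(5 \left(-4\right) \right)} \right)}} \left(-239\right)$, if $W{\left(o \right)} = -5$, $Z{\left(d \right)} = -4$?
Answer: $- \frac{33460}{3} \approx -11153.0$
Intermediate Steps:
$p{\left(q,m \right)} = \frac{q}{4 + m^{2} + q^{2}}$ ($p{\left(q,m \right)} = \frac{q}{\left(q^{2} + m^{2}\right) + 4} = \frac{q}{\left(m^{2} + q^{2}\right) + 4} = \frac{q}{4 + m^{2} + q^{2}}$)
$\frac{W{\left(-1 \right)}}{p{\left(-6,Z{\left(5 \left(-4\right) \right)} \right)}} \left(-239\right) = - \frac{5}{\left(-6\right) \frac{1}{4 + \left(-4\right)^{2} + \left(-6\right)^{2}}} \left(-239\right) = - \frac{5}{\left(-6\right) \frac{1}{4 + 16 + 36}} \left(-239\right) = - \frac{5}{\left(-6\right) \frac{1}{56}} \left(-239\right) = - \frac{5}{- \frac{3}{28}} \left(-239\right) = \left(-5\right) \left(- \frac{28}{3}\right) \left(-239\right) = \frac{140}{3} \left(-239\right) = - \frac{33460}{3}$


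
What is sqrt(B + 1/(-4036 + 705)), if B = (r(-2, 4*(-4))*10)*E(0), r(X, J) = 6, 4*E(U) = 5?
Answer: 4*sqrt(52010234)/3331 ≈ 8.6602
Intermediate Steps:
E(U) = 5/4 (E(U) = (1/4)*5 = 5/4)
B = 75 (B = (6*10)*(5/4) = 60*(5/4) = 75)
sqrt(B + 1/(-4036 + 705)) = sqrt(75 + 1/(-4036 + 705)) = sqrt(75 + 1/(-3331)) = sqrt(75 - 1/3331) = sqrt(249824/3331) = 4*sqrt(52010234)/3331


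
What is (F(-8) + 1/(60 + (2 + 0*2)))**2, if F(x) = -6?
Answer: 137641/3844 ≈ 35.807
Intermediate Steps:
(F(-8) + 1/(60 + (2 + 0*2)))**2 = (-6 + 1/(60 + (2 + 0*2)))**2 = (-6 + 1/(60 + (2 + 0)))**2 = (-6 + 1/(60 + 2))**2 = (-6 + 1/62)**2 = (-371/62)**2 = 137641/3844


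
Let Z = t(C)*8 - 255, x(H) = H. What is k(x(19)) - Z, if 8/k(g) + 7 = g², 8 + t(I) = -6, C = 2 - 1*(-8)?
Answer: 64963/177 ≈ 367.02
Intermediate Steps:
C = 10 (C = 2 + 8 = 10)
t(I) = -14 (t(I) = -8 - 6 = -14)
Z = -367 (Z = -14*8 - 255 = -112 - 255 = -367)
k(g) = 8/(-7 + g²)
k(x(19)) - Z = 8/(-7 + 19²) - 1*(-367) = 8/(-7 + 361) + 367 = 8/354 + 367 = 8*(1/354) + 367 = 4/177 + 367 = 64963/177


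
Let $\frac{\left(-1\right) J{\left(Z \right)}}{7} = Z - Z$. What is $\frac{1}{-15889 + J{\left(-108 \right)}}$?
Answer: $- \frac{1}{15889} \approx -6.2937 \cdot 10^{-5}$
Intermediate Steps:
$J{\left(Z \right)} = 0$ ($J{\left(Z \right)} = - 7 \left(Z - Z\right) = \left(-7\right) 0 = 0$)
$\frac{1}{-15889 + J{\left(-108 \right)}} = \frac{1}{-15889 + 0} = \frac{1}{-15889} = - \frac{1}{15889}$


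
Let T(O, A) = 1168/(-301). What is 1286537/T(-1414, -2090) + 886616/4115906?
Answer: -796936918523317/2403689104 ≈ -3.3155e+5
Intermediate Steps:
T(O, A) = -1168/301 (T(O, A) = 1168*(-1/301) = -1168/301)
1286537/T(-1414, -2090) + 886616/4115906 = 1286537/(-1168/301) + 886616/4115906 = 1286537*(-301/1168) + 886616*(1/4115906) = -387247637/1168 + 443308/2057953 = -796936918523317/2403689104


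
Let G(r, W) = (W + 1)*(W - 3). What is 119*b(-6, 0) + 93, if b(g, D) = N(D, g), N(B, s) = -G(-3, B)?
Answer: 450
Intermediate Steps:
G(r, W) = (1 + W)*(-3 + W)
N(B, s) = 3 - B**2 + 2*B (N(B, s) = -(-3 + B**2 - 2*B) = 3 - B**2 + 2*B)
b(g, D) = 3 - D**2 + 2*D
119*b(-6, 0) + 93 = 119*(3 - 1*0**2 + 2*0) + 93 = 119*(3 - 1*0 + 0) + 93 = 119*(3 + 0 + 0) + 93 = 119*3 + 93 = 357 + 93 = 450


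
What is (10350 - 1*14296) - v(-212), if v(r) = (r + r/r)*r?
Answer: -48678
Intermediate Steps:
v(r) = r*(1 + r) (v(r) = (r + 1)*r = (1 + r)*r = r*(1 + r))
(10350 - 1*14296) - v(-212) = (10350 - 1*14296) - (-212)*(1 - 212) = (10350 - 14296) - (-212)*(-211) = -3946 - 1*44732 = -3946 - 44732 = -48678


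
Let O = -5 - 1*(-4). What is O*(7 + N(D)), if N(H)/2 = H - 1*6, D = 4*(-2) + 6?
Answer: 9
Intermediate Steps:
D = -2 (D = -8 + 6 = -2)
O = -1 (O = -5 + 4 = -1)
N(H) = -12 + 2*H (N(H) = 2*(H - 1*6) = 2*(H - 6) = 2*(-6 + H) = -12 + 2*H)
O*(7 + N(D)) = -(7 + (-12 + 2*(-2))) = -(7 + (-12 - 4)) = -(7 - 16) = -1*(-9) = 9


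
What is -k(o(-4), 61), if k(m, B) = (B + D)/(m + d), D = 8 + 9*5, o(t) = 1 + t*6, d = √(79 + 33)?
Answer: 874/139 + 152*√7/139 ≈ 9.1810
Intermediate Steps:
d = 4*√7 (d = √112 = 4*√7 ≈ 10.583)
o(t) = 1 + 6*t
D = 53 (D = 8 + 45 = 53)
k(m, B) = (53 + B)/(m + 4*√7) (k(m, B) = (B + 53)/(m + 4*√7) = (53 + B)/(m + 4*√7))
-k(o(-4), 61) = -(53 + 61)/((1 + 6*(-4)) + 4*√7) = -114/((1 - 24) + 4*√7) = -114/(-23 + 4*√7)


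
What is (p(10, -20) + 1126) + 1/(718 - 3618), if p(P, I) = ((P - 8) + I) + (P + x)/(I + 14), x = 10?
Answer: 9610597/8700 ≈ 1104.7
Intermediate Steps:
p(P, I) = -8 + I + P + (10 + P)/(14 + I) (p(P, I) = ((P - 8) + I) + (P + 10)/(I + 14) = ((-8 + P) + I) + (10 + P)/(14 + I) = (-8 + I + P) + (10 + P)/(14 + I) = -8 + I + P + (10 + P)/(14 + I))
(p(10, -20) + 1126) + 1/(718 - 3618) = ((-102 + (-20)² + 6*(-20) + 15*10 - 20*10)/(14 - 20) + 1126) + 1/(718 - 3618) = ((-102 + 400 - 120 + 150 - 200)/(-6) + 1126) + 1/(-2900) = (-⅙*128 + 1126) - 1/2900 = (-64/3 + 1126) - 1/2900 = 3314/3 - 1/2900 = 9610597/8700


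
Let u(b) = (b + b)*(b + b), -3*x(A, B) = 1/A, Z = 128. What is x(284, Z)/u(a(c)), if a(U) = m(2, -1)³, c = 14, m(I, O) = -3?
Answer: -1/2484432 ≈ -4.0251e-7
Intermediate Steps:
a(U) = -27 (a(U) = (-3)³ = -27)
x(A, B) = -1/(3*A)
u(b) = 4*b² (u(b) = (2*b)*(2*b) = 4*b²)
x(284, Z)/u(a(c)) = (-⅓/284)/((4*(-27)²)) = (-⅓*1/284)/((4*729)) = -1/852/2916 = -1/852*1/2916 = -1/2484432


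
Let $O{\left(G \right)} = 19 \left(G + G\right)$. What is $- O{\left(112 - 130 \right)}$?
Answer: $684$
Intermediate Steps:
$O{\left(G \right)} = 38 G$ ($O{\left(G \right)} = 19 \cdot 2 G = 38 G$)
$- O{\left(112 - 130 \right)} = - 38 \left(112 - 130\right) = - 38 \left(-18\right) = \left(-1\right) \left(-684\right) = 684$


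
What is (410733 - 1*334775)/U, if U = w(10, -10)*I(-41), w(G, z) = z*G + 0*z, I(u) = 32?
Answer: -37979/1600 ≈ -23.737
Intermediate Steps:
w(G, z) = G*z (w(G, z) = G*z + 0 = G*z)
U = -3200 (U = (10*(-10))*32 = -100*32 = -3200)
(410733 - 1*334775)/U = (410733 - 1*334775)/(-3200) = (410733 - 334775)*(-1/3200) = 75958*(-1/3200) = -37979/1600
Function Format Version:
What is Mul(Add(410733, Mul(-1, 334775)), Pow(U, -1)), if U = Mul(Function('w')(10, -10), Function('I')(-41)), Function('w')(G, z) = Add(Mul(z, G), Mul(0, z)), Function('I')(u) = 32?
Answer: Rational(-37979, 1600) ≈ -23.737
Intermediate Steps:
Function('w')(G, z) = Mul(G, z) (Function('w')(G, z) = Add(Mul(G, z), 0) = Mul(G, z))
U = -3200 (U = Mul(Mul(10, -10), 32) = Mul(-100, 32) = -3200)
Mul(Add(410733, Mul(-1, 334775)), Pow(U, -1)) = Mul(Add(410733, Mul(-1, 334775)), Pow(-3200, -1)) = Mul(Add(410733, -334775), Rational(-1, 3200)) = Mul(75958, Rational(-1, 3200)) = Rational(-37979, 1600)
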